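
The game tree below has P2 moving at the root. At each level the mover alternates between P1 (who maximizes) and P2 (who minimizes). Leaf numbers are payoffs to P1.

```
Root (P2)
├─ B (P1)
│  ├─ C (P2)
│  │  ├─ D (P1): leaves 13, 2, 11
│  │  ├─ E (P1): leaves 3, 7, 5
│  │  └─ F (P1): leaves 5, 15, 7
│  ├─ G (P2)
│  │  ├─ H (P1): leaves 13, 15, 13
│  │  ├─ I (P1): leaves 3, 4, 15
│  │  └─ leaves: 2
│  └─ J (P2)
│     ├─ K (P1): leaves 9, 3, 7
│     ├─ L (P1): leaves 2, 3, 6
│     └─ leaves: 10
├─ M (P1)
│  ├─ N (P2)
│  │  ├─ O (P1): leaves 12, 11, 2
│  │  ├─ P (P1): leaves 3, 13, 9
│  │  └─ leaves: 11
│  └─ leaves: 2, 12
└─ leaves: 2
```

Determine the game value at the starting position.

D (P1): max(13, 2, 11) = 13
E (P1): max(3, 7, 5) = 7
F (P1): max(5, 15, 7) = 15
C (P2): min(13, 7, 15) = 7
H (P1): max(13, 15, 13) = 15
I (P1): max(3, 4, 15) = 15
G (P2): min(15, 15, 2) = 2
K (P1): max(9, 3, 7) = 9
L (P1): max(2, 3, 6) = 6
J (P2): min(9, 6, 10) = 6
B (P1): max(7, 2, 6) = 7
O (P1): max(12, 11, 2) = 12
P (P1): max(3, 13, 9) = 13
N (P2): min(12, 13, 11) = 11
M (P1): max(11, 2, 12) = 12
Root (P2): min(7, 12, 2) = 2

2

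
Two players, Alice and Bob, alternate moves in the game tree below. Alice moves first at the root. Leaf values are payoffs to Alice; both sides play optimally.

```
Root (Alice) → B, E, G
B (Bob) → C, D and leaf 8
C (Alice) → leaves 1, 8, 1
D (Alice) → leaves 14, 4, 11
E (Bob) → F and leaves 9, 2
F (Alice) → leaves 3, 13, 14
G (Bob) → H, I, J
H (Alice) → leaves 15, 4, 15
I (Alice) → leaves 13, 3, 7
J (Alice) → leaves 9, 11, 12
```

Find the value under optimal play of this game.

12

C (Alice): max(1, 8, 1) = 8
D (Alice): max(14, 4, 11) = 14
B (Bob): min(8, 14, 8) = 8
F (Alice): max(3, 13, 14) = 14
E (Bob): min(14, 9, 2) = 2
H (Alice): max(15, 4, 15) = 15
I (Alice): max(13, 3, 7) = 13
J (Alice): max(9, 11, 12) = 12
G (Bob): min(15, 13, 12) = 12
Root (Alice): max(8, 2, 12) = 12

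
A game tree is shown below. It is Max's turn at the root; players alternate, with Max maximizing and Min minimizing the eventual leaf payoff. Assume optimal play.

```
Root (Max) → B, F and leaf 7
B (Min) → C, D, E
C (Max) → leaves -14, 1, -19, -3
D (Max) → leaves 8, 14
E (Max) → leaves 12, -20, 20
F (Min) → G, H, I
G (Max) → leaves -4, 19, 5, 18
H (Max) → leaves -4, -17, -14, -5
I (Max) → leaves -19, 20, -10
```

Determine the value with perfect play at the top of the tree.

7

C (Max): max(-14, 1, -19, -3) = 1
D (Max): max(8, 14) = 14
E (Max): max(12, -20, 20) = 20
B (Min): min(1, 14, 20) = 1
G (Max): max(-4, 19, 5, 18) = 19
H (Max): max(-4, -17, -14, -5) = -4
I (Max): max(-19, 20, -10) = 20
F (Min): min(19, -4, 20) = -4
Root (Max): max(1, -4, 7) = 7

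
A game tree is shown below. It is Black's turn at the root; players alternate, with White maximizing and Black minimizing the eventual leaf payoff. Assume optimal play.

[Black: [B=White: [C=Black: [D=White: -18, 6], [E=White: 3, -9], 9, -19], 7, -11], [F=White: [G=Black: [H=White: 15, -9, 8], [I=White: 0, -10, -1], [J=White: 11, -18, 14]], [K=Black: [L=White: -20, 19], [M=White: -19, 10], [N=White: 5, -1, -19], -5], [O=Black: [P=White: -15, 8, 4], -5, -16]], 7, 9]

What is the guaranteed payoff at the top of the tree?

0

D (White): max(-18, 6) = 6
E (White): max(3, -9) = 3
C (Black): min(6, 3, 9, -19) = -19
B (White): max(-19, 7, -11) = 7
H (White): max(15, -9, 8) = 15
I (White): max(0, -10, -1) = 0
J (White): max(11, -18, 14) = 14
G (Black): min(15, 0, 14) = 0
L (White): max(-20, 19) = 19
M (White): max(-19, 10) = 10
N (White): max(5, -1, -19) = 5
K (Black): min(19, 10, 5, -5) = -5
P (White): max(-15, 8, 4) = 8
O (Black): min(8, -5, -16) = -16
F (White): max(0, -5, -16) = 0
Root (Black): min(7, 0, 7, 9) = 0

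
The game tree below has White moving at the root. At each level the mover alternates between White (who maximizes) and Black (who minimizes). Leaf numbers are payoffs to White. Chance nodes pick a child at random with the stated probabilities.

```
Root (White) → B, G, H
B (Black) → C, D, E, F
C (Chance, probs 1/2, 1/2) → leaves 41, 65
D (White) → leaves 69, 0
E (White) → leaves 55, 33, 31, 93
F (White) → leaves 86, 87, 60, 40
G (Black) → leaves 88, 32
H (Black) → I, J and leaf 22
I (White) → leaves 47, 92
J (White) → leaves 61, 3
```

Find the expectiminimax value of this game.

C (Chance): 1/2·41 + 1/2·65 = 53
D (White): max(69, 0) = 69
E (White): max(55, 33, 31, 93) = 93
F (White): max(86, 87, 60, 40) = 87
B (Black): min(53, 69, 93, 87) = 53
G (Black): min(88, 32) = 32
I (White): max(47, 92) = 92
J (White): max(61, 3) = 61
H (Black): min(92, 61, 22) = 22
Root (White): max(53, 32, 22) = 53

53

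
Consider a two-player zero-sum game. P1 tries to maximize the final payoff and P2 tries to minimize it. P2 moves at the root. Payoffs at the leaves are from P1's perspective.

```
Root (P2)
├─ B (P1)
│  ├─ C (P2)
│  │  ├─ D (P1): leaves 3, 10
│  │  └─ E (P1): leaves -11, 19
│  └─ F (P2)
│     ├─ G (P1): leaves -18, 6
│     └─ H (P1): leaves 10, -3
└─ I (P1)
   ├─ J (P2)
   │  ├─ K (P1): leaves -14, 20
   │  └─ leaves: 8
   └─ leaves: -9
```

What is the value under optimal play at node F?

G: max(-18, 6) = 6
H: max(10, -3) = 10
F: min(6, 10) = 6

6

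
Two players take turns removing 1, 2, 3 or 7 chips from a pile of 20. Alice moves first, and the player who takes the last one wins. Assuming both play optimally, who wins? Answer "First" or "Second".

Second

W/L table (W = player to move can force a win):
i:   0  1  2  3  4  5  6  7  8  9 10 11 12 13 14 15 16 17 18 19 20
     L  W  W  W  L  W  W  W  L  W  W  W  L  W  W  W  L  W  W  W  L
Position 20 is L, so the second player wins.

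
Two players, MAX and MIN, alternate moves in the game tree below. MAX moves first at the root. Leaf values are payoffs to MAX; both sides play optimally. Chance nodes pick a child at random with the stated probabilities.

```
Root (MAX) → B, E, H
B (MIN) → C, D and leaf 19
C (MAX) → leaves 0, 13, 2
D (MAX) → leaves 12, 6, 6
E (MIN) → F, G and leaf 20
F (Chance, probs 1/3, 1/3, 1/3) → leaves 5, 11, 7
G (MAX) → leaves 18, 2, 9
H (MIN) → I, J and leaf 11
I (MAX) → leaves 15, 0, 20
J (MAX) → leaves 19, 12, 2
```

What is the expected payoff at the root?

C (MAX): max(0, 13, 2) = 13
D (MAX): max(12, 6, 6) = 12
B (MIN): min(13, 12, 19) = 12
F (Chance): 1/3·5 + 1/3·11 + 1/3·7 = 7.67
G (MAX): max(18, 2, 9) = 18
E (MIN): min(7.67, 18, 20) = 7.67
I (MAX): max(15, 0, 20) = 20
J (MAX): max(19, 12, 2) = 19
H (MIN): min(20, 19, 11) = 11
Root (MAX): max(12, 7.67, 11) = 12

12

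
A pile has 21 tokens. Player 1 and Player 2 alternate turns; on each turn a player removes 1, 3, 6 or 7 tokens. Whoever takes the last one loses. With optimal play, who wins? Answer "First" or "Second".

W/L table (W = player to move can force a win):
i:   0  1  2  3  4  5  6  7  8  9 10 11 12 13 14 15 16 17 18 19 20 21
     W  L  W  L  W  L  W  W  W  W  W  W  W  L  W  L  W  L  W  W  W  W
Position 21 is W, so the first player wins.

First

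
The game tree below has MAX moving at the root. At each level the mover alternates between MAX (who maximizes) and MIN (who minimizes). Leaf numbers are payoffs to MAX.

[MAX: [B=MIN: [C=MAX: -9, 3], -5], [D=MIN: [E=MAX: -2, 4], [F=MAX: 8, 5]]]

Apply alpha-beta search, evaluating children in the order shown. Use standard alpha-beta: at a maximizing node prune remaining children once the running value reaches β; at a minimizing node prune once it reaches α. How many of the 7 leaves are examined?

C [α=-∞,β=+∞]: v=3
B [α=-∞,β=+∞]: v=-5
E [α=-5,β=+∞]: v=4
F [α=-5,β=4]: v=8 after child 1 ≥ β → β-cutoff, skip 1
D [α=-5,β=+∞]: v=4
Root [α=-∞,β=+∞]: v=4
Leaves evaluated: 6 of 7.

6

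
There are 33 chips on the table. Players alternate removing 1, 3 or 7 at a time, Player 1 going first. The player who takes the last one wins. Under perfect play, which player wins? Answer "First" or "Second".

First

i:   0  1  2  3  4  5  6  7  8  9 10 11 12 13 14 15 16 17 18 19 20 21 22 23 24 25 26 27 28 29 30 31 32 33
     L  W  L  W  L  W  L  W  L  W  L  W  L  W  L  W  L  W  L  W  L  W  L  W  L  W  L  W  L  W  L  W  L  W
Position 33 is W, so the first player wins.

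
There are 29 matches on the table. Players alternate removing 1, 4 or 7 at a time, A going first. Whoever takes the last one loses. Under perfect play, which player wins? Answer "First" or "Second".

First

Positions where the player to move wins (W) vs loses (L):
i:   0  1  2  3  4  5  6  7  8  9 10 11 12 13 14 15 16 17 18 19 20 21 22 23 24 25 26 27 28 29
     W  L  W  L  W  W  L  W  W  L  W  L  W  W  L  W  W  L  W  L  W  W  L  W  W  L  W  L  W  W
Position 29 is W, so the first player wins.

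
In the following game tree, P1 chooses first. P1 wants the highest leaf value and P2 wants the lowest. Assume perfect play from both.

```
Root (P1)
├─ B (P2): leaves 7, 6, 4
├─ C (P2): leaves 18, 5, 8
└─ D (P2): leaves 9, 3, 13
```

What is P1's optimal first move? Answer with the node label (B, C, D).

B (P2): min(7, 6, 4) = 4
C (P2): min(18, 5, 8) = 5
D (P2): min(9, 3, 13) = 3
Root (P1): max(4, 5, 3) = 5
P1 picks the child with the highest value: C (value 5).

C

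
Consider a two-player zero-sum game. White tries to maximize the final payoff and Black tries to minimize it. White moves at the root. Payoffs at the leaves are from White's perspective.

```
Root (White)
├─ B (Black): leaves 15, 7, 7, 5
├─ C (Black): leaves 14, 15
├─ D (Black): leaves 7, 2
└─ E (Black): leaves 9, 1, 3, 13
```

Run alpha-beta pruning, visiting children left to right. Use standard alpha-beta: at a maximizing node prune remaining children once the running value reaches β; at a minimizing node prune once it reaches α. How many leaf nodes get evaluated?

B [α=-∞,β=+∞]: v=5
C [α=5,β=+∞]: v=14
D [α=14,β=+∞]: v=7 after child 1 ≤ α → α-cutoff, skip 1
E [α=14,β=+∞]: v=9 after child 1 ≤ α → α-cutoff, skip 3
Root [α=-∞,β=+∞]: v=14
Leaves evaluated: 8 of 12.

8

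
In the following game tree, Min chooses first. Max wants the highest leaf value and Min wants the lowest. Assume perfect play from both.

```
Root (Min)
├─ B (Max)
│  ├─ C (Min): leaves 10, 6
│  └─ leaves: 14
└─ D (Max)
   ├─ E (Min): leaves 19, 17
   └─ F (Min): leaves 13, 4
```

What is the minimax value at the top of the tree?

14

C (Min): min(10, 6) = 6
B (Max): max(6, 14) = 14
E (Min): min(19, 17) = 17
F (Min): min(13, 4) = 4
D (Max): max(17, 4) = 17
Root (Min): min(14, 17) = 14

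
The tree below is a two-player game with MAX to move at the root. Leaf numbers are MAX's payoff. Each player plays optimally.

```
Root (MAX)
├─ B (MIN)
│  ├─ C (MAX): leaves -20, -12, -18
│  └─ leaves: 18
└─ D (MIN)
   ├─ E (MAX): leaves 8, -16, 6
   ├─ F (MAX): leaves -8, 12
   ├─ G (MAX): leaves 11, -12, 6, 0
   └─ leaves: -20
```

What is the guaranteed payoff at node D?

E: max(8, -16, 6) = 8
F: max(-8, 12) = 12
G: max(11, -12, 6, 0) = 11
D: min(8, 12, 11, -20) = -20

-20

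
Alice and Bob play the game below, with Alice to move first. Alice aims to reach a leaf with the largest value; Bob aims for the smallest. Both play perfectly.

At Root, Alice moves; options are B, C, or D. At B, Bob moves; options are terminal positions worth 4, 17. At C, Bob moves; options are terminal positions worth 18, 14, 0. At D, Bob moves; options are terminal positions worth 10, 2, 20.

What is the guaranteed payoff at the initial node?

4

B (Bob): min(4, 17) = 4
C (Bob): min(18, 14, 0) = 0
D (Bob): min(10, 2, 20) = 2
Root (Alice): max(4, 0, 2) = 4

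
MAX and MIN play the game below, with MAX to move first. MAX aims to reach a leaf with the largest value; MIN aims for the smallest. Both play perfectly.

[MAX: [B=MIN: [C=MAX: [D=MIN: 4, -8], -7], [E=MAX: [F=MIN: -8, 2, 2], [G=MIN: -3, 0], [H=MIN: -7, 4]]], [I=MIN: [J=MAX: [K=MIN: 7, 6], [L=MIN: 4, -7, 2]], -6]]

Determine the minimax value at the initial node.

D (MIN): min(4, -8) = -8
C (MAX): max(-8, -7) = -7
F (MIN): min(-8, 2, 2) = -8
G (MIN): min(-3, 0) = -3
H (MIN): min(-7, 4) = -7
E (MAX): max(-8, -3, -7) = -3
B (MIN): min(-7, -3) = -7
K (MIN): min(7, 6) = 6
L (MIN): min(4, -7, 2) = -7
J (MAX): max(6, -7) = 6
I (MIN): min(6, -6) = -6
Root (MAX): max(-7, -6) = -6

-6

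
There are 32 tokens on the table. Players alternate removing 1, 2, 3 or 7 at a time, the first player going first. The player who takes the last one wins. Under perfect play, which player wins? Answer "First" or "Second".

i:   0  1  2  3  4  5  6  7  8  9 10 11 12 13 14 15 16 17 18 19 20 21 22 23 24 25 26 27 28 29 30 31 32
     L  W  W  W  L  W  W  W  L  W  W  W  L  W  W  W  L  W  W  W  L  W  W  W  L  W  W  W  L  W  W  W  L
Position 32 is L, so the second player wins.

Second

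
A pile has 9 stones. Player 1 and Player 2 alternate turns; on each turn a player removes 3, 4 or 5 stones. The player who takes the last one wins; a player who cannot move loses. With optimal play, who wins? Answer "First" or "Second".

Positions where the player to move wins (W) vs loses (L):
i:   0  1  2  3  4  5  6  7  8  9
     L  L  L  W  W  W  W  W  L  L
Position 9 is L, so the second player wins.

Second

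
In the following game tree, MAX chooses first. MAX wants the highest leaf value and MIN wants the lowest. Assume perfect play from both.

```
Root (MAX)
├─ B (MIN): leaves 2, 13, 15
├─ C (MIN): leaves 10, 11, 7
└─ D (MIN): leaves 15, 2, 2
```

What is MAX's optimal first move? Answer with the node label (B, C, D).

C

B (MIN): min(2, 13, 15) = 2
C (MIN): min(10, 11, 7) = 7
D (MIN): min(15, 2, 2) = 2
Root (MAX): max(2, 7, 2) = 7
MAX picks the child with the highest value: C (value 7).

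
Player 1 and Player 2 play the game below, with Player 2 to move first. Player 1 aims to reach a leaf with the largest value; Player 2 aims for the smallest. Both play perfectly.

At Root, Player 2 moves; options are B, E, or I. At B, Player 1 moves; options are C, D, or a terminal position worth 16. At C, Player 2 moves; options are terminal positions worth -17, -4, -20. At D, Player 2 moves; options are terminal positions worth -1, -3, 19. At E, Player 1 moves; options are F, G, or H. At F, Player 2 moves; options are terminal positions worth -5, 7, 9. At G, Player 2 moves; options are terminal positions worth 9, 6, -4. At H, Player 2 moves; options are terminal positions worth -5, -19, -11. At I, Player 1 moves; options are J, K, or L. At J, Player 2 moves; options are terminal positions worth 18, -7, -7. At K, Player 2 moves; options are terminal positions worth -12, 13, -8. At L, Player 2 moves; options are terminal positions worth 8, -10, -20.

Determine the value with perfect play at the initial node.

-7

C (Player 2): min(-17, -4, -20) = -20
D (Player 2): min(-1, -3, 19) = -3
B (Player 1): max(-20, -3, 16) = 16
F (Player 2): min(-5, 7, 9) = -5
G (Player 2): min(9, 6, -4) = -4
H (Player 2): min(-5, -19, -11) = -19
E (Player 1): max(-5, -4, -19) = -4
J (Player 2): min(18, -7, -7) = -7
K (Player 2): min(-12, 13, -8) = -12
L (Player 2): min(8, -10, -20) = -20
I (Player 1): max(-7, -12, -20) = -7
Root (Player 2): min(16, -4, -7) = -7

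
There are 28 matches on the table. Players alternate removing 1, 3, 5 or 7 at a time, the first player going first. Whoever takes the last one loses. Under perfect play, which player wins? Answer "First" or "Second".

Positions where the player to move wins (W) vs loses (L):
i:   0  1  2  3  4  5  6  7  8  9 10 11 12 13 14 15 16 17 18 19 20 21 22 23 24 25 26 27 28
     W  L  W  L  W  L  W  L  W  L  W  L  W  L  W  L  W  L  W  L  W  L  W  L  W  L  W  L  W
Position 28 is W, so the first player wins.

First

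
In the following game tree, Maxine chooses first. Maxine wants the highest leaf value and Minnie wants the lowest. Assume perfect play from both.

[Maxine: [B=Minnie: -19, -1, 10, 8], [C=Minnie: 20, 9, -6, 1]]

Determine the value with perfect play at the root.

B (Minnie): min(-19, -1, 10, 8) = -19
C (Minnie): min(20, 9, -6, 1) = -6
Root (Maxine): max(-19, -6) = -6

-6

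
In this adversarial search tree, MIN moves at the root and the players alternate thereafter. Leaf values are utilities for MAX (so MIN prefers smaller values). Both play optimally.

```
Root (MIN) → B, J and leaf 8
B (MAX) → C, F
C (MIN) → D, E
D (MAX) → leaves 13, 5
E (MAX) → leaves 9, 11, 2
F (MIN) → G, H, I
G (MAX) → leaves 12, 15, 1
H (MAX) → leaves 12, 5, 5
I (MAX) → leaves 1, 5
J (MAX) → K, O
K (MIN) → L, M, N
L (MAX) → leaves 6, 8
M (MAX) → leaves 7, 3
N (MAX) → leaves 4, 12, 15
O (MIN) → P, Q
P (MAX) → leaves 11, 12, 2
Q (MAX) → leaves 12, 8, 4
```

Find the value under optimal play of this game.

8

D (MAX): max(13, 5) = 13
E (MAX): max(9, 11, 2) = 11
C (MIN): min(13, 11) = 11
G (MAX): max(12, 15, 1) = 15
H (MAX): max(12, 5, 5) = 12
I (MAX): max(1, 5) = 5
F (MIN): min(15, 12, 5) = 5
B (MAX): max(11, 5) = 11
L (MAX): max(6, 8) = 8
M (MAX): max(7, 3) = 7
N (MAX): max(4, 12, 15) = 15
K (MIN): min(8, 7, 15) = 7
P (MAX): max(11, 12, 2) = 12
Q (MAX): max(12, 8, 4) = 12
O (MIN): min(12, 12) = 12
J (MAX): max(7, 12) = 12
Root (MIN): min(11, 12, 8) = 8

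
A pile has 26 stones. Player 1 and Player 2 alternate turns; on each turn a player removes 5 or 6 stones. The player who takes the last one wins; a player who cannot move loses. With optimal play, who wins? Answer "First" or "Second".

Second

W/L table (W = player to move can force a win):
i:   0  1  2  3  4  5  6  7  8  9 10 11 12 13 14 15 16 17 18 19 20 21 22 23 24 25 26
     L  L  L  L  L  W  W  W  W  W  W  L  L  L  L  L  W  W  W  W  W  W  L  L  L  L  L
Position 26 is L, so the second player wins.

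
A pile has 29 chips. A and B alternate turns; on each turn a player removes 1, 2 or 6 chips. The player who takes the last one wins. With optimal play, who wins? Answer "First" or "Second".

First

i:   0  1  2  3  4  5  6  7  8  9 10 11 12 13 14 15 16 17 18 19 20 21 22 23 24 25 26 27 28 29
     L  W  W  L  W  W  W  L  W  W  L  W  W  W  L  W  W  L  W  W  W  L  W  W  L  W  W  W  L  W
Position 29 is W, so the first player wins.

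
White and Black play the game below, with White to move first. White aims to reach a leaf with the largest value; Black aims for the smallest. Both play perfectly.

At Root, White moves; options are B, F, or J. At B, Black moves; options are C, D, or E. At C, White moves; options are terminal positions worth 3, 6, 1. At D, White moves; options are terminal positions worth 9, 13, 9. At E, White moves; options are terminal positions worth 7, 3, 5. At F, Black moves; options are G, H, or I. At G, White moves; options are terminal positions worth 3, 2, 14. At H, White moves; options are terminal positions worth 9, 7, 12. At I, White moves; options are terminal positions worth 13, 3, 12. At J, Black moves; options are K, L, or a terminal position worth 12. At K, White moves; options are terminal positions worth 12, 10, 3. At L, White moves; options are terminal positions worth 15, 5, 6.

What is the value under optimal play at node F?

12

G: max(3, 2, 14) = 14
H: max(9, 7, 12) = 12
I: max(13, 3, 12) = 13
F: min(14, 12, 13) = 12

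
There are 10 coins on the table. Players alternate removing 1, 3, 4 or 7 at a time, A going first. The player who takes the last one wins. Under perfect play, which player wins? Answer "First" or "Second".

Positions where the player to move wins (W) vs loses (L):
i:   0  1  2  3  4  5  6  7  8  9 10
     L  W  L  W  W  W  W  W  L  W  L
Position 10 is L, so the second player wins.

Second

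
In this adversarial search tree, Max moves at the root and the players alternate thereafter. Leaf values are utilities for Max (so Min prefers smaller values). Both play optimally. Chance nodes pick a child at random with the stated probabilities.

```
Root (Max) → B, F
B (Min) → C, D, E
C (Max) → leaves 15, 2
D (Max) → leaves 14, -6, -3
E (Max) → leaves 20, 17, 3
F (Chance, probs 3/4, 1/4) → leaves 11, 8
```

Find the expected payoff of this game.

14

C (Max): max(15, 2) = 15
D (Max): max(14, -6, -3) = 14
E (Max): max(20, 17, 3) = 20
B (Min): min(15, 14, 20) = 14
F (Chance): 3/4·11 + 1/4·8 = 10.25
Root (Max): max(14, 10.25) = 14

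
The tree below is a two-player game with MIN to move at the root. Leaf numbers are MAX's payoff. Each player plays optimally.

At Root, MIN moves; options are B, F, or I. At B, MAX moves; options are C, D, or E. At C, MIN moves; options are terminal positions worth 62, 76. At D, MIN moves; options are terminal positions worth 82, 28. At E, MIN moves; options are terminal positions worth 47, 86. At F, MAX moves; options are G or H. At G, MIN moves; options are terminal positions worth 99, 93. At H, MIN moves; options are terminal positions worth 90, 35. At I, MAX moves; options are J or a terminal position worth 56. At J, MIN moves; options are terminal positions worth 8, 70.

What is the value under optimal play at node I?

56

J: min(8, 70) = 8
I: max(8, 56) = 56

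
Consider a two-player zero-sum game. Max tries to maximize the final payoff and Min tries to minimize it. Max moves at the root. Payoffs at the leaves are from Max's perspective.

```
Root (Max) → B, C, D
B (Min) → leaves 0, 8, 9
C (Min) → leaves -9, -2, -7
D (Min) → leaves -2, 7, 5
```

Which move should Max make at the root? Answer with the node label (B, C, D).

B (Min): min(0, 8, 9) = 0
C (Min): min(-9, -2, -7) = -9
D (Min): min(-2, 7, 5) = -2
Root (Max): max(0, -9, -2) = 0
Max picks the child with the highest value: B (value 0).

B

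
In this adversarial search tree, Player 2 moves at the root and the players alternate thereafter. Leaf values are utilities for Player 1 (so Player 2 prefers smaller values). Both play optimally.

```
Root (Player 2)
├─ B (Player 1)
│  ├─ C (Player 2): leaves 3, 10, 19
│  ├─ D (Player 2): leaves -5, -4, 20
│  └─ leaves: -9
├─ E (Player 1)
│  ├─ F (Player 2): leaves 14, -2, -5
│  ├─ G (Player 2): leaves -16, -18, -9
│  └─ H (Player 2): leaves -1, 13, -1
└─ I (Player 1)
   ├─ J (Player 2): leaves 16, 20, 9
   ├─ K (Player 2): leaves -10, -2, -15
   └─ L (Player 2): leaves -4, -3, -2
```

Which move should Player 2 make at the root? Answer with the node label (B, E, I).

C (Player 2): min(3, 10, 19) = 3
D (Player 2): min(-5, -4, 20) = -5
B (Player 1): max(3, -5, -9) = 3
F (Player 2): min(14, -2, -5) = -5
G (Player 2): min(-16, -18, -9) = -18
H (Player 2): min(-1, 13, -1) = -1
E (Player 1): max(-5, -18, -1) = -1
J (Player 2): min(16, 20, 9) = 9
K (Player 2): min(-10, -2, -15) = -15
L (Player 2): min(-4, -3, -2) = -4
I (Player 1): max(9, -15, -4) = 9
Root (Player 2): min(3, -1, 9) = -1
Player 2 picks the child with the lowest value: E (value -1).

E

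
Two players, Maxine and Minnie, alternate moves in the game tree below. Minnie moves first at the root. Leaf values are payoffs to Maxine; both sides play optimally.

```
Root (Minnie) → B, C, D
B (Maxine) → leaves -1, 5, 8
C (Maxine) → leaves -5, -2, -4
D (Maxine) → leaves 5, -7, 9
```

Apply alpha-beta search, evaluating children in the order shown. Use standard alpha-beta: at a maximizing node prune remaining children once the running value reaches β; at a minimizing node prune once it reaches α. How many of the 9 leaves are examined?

B [α=-∞,β=+∞]: v=8
C [α=-∞,β=8]: v=-2
D [α=-∞,β=-2]: v=5 after child 1 ≥ β → β-cutoff, skip 2
Root [α=-∞,β=+∞]: v=-2
Leaves evaluated: 7 of 9.

7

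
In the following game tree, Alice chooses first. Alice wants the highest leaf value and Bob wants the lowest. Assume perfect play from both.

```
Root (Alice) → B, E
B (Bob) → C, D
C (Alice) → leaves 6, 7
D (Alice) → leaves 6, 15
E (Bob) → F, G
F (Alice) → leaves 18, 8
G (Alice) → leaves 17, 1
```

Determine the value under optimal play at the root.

C (Alice): max(6, 7) = 7
D (Alice): max(6, 15) = 15
B (Bob): min(7, 15) = 7
F (Alice): max(18, 8) = 18
G (Alice): max(17, 1) = 17
E (Bob): min(18, 17) = 17
Root (Alice): max(7, 17) = 17

17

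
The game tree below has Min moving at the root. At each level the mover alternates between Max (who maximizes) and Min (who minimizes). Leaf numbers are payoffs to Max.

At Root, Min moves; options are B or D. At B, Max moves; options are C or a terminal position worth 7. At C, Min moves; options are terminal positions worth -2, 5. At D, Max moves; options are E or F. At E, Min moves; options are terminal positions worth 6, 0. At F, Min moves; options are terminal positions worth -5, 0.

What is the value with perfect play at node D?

0

E: min(6, 0) = 0
F: min(-5, 0) = -5
D: max(0, -5) = 0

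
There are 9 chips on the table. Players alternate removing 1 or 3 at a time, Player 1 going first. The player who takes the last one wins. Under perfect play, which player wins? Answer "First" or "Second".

W/L table (W = player to move can force a win):
i:   0  1  2  3  4  5  6  7  8  9
     L  W  L  W  L  W  L  W  L  W
Position 9 is W, so the first player wins.

First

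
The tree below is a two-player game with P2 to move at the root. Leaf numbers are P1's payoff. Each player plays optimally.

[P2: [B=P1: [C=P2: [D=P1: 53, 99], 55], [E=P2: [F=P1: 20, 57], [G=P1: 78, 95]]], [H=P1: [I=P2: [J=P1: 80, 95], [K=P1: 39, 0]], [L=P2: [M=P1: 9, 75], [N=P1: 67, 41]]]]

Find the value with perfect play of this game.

57

D (P1): max(53, 99) = 99
C (P2): min(99, 55) = 55
F (P1): max(20, 57) = 57
G (P1): max(78, 95) = 95
E (P2): min(57, 95) = 57
B (P1): max(55, 57) = 57
J (P1): max(80, 95) = 95
K (P1): max(39, 0) = 39
I (P2): min(95, 39) = 39
M (P1): max(9, 75) = 75
N (P1): max(67, 41) = 67
L (P2): min(75, 67) = 67
H (P1): max(39, 67) = 67
Root (P2): min(57, 67) = 57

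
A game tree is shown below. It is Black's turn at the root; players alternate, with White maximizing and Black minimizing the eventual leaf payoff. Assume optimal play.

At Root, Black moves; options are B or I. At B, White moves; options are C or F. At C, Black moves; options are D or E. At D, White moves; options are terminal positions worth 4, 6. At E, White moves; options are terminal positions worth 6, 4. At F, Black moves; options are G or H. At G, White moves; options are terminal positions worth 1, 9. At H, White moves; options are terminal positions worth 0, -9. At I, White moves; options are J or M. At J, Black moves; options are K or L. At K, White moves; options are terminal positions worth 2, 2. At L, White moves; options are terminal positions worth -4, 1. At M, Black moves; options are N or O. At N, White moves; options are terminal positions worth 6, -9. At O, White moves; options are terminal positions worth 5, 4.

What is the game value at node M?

N: max(6, -9) = 6
O: max(5, 4) = 5
M: min(6, 5) = 5

5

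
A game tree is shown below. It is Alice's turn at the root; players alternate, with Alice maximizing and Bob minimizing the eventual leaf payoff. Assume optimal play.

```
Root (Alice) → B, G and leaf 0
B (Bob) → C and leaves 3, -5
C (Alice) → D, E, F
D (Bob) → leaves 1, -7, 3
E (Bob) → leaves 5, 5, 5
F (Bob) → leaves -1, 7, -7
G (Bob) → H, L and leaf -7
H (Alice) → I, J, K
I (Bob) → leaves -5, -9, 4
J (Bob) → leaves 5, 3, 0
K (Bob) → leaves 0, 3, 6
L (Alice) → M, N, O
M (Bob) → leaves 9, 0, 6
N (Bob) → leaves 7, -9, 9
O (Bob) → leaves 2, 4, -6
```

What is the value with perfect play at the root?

D (Bob): min(1, -7, 3) = -7
E (Bob): min(5, 5, 5) = 5
F (Bob): min(-1, 7, -7) = -7
C (Alice): max(-7, 5, -7) = 5
B (Bob): min(5, 3, -5) = -5
I (Bob): min(-5, -9, 4) = -9
J (Bob): min(5, 3, 0) = 0
K (Bob): min(0, 3, 6) = 0
H (Alice): max(-9, 0, 0) = 0
M (Bob): min(9, 0, 6) = 0
N (Bob): min(7, -9, 9) = -9
O (Bob): min(2, 4, -6) = -6
L (Alice): max(0, -9, -6) = 0
G (Bob): min(0, 0, -7) = -7
Root (Alice): max(-5, -7, 0) = 0

0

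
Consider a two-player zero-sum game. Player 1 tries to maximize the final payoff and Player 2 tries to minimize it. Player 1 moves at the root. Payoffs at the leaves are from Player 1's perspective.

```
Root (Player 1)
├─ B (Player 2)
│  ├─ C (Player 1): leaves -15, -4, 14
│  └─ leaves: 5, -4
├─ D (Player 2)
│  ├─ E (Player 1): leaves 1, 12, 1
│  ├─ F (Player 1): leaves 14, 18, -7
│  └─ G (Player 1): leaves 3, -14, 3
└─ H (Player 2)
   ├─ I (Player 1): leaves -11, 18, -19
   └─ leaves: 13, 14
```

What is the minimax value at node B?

C: max(-15, -4, 14) = 14
B: min(14, 5, -4) = -4

-4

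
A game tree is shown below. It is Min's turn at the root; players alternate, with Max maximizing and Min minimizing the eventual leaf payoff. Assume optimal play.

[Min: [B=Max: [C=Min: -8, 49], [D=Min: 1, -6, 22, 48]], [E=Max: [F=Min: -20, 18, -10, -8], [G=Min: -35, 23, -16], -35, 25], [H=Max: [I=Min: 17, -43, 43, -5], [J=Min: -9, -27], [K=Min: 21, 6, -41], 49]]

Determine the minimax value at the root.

C (Min): min(-8, 49) = -8
D (Min): min(1, -6, 22, 48) = -6
B (Max): max(-8, -6) = -6
F (Min): min(-20, 18, -10, -8) = -20
G (Min): min(-35, 23, -16) = -35
E (Max): max(-20, -35, -35, 25) = 25
I (Min): min(17, -43, 43, -5) = -43
J (Min): min(-9, -27) = -27
K (Min): min(21, 6, -41) = -41
H (Max): max(-43, -27, -41, 49) = 49
Root (Min): min(-6, 25, 49) = -6

-6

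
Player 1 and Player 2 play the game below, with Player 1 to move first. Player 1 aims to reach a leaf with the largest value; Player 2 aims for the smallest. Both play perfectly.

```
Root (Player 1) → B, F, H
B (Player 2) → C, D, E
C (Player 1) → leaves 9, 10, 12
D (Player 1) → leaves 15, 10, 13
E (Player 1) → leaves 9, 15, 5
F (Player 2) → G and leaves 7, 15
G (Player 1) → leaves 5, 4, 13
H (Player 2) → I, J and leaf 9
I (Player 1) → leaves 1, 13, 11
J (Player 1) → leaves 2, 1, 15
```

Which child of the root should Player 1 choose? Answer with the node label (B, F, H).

B

C (Player 1): max(9, 10, 12) = 12
D (Player 1): max(15, 10, 13) = 15
E (Player 1): max(9, 15, 5) = 15
B (Player 2): min(12, 15, 15) = 12
G (Player 1): max(5, 4, 13) = 13
F (Player 2): min(13, 7, 15) = 7
I (Player 1): max(1, 13, 11) = 13
J (Player 1): max(2, 1, 15) = 15
H (Player 2): min(13, 15, 9) = 9
Root (Player 1): max(12, 7, 9) = 12
Player 1 picks the child with the highest value: B (value 12).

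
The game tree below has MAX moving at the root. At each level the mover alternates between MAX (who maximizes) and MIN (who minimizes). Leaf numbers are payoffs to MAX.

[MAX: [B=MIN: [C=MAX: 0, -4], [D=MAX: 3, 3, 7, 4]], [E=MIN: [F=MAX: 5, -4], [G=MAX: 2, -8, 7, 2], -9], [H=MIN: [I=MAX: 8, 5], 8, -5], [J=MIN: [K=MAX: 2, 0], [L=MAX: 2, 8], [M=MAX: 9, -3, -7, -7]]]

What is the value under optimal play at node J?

K: max(2, 0) = 2
L: max(2, 8) = 8
M: max(9, -3, -7, -7) = 9
J: min(2, 8, 9) = 2

2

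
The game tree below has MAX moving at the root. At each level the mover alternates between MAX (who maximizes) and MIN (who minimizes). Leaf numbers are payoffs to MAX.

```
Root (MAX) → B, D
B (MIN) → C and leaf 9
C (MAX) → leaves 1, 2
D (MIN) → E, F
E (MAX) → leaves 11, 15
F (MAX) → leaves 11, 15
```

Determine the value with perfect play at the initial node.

C (MAX): max(1, 2) = 2
B (MIN): min(2, 9) = 2
E (MAX): max(11, 15) = 15
F (MAX): max(11, 15) = 15
D (MIN): min(15, 15) = 15
Root (MAX): max(2, 15) = 15

15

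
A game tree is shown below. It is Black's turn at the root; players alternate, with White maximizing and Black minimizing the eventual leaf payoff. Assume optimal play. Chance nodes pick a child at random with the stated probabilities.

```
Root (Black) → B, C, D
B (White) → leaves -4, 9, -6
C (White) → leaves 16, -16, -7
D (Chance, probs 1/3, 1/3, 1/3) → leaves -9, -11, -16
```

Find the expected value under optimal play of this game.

-12

B (White): max(-4, 9, -6) = 9
C (White): max(16, -16, -7) = 16
D (Chance): 1/3·-9 + 1/3·-11 + 1/3·-16 = -12
Root (Black): min(9, 16, -12) = -12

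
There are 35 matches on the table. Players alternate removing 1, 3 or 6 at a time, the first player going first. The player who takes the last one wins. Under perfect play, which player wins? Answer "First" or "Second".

W/L table (W = player to move can force a win):
i:   0  1  2  3  4  5  6  7  8  9 10 11 12 13 14 15 16 17 18 19 20 21 22 23 24 25 26 27 28 29 30 31 32 33 34 35
     L  W  L  W  L  W  W  W  W  L  W  L  W  L  W  W  W  W  L  W  L  W  L  W  W  W  W  L  W  L  W  L  W  W  W  W
Position 35 is W, so the first player wins.

First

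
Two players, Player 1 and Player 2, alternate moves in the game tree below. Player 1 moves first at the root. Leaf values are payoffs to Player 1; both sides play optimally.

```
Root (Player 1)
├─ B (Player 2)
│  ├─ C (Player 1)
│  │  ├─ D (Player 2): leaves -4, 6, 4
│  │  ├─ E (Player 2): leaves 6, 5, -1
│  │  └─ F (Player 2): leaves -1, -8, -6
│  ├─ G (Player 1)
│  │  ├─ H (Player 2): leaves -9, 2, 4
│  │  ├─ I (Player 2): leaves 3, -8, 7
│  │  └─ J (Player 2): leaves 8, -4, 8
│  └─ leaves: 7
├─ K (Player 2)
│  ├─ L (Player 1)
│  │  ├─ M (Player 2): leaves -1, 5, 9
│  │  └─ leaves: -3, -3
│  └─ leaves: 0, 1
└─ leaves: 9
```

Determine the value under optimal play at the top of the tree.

D (Player 2): min(-4, 6, 4) = -4
E (Player 2): min(6, 5, -1) = -1
F (Player 2): min(-1, -8, -6) = -8
C (Player 1): max(-4, -1, -8) = -1
H (Player 2): min(-9, 2, 4) = -9
I (Player 2): min(3, -8, 7) = -8
J (Player 2): min(8, -4, 8) = -4
G (Player 1): max(-9, -8, -4) = -4
B (Player 2): min(-1, -4, 7) = -4
M (Player 2): min(-1, 5, 9) = -1
L (Player 1): max(-1, -3, -3) = -1
K (Player 2): min(-1, 0, 1) = -1
Root (Player 1): max(-4, -1, 9) = 9

9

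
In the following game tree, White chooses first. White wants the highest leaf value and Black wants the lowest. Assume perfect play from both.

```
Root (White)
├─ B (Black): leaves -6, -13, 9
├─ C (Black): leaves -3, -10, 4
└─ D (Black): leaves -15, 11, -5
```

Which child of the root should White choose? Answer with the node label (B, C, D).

B (Black): min(-6, -13, 9) = -13
C (Black): min(-3, -10, 4) = -10
D (Black): min(-15, 11, -5) = -15
Root (White): max(-13, -10, -15) = -10
White picks the child with the highest value: C (value -10).

C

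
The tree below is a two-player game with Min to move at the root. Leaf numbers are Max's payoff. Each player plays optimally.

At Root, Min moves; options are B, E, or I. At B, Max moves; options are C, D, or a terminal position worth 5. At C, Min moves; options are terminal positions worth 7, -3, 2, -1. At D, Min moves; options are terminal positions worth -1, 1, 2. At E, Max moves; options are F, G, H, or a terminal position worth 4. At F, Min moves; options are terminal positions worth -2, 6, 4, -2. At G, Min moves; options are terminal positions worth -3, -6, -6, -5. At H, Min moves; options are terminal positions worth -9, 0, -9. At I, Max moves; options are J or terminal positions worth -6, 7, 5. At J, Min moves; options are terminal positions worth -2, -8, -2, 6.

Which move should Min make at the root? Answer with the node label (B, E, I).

E

C (Min): min(7, -3, 2, -1) = -3
D (Min): min(-1, 1, 2) = -1
B (Max): max(-3, -1, 5) = 5
F (Min): min(-2, 6, 4, -2) = -2
G (Min): min(-3, -6, -6, -5) = -6
H (Min): min(-9, 0, -9) = -9
E (Max): max(-2, -6, -9, 4) = 4
J (Min): min(-2, -8, -2, 6) = -8
I (Max): max(-8, -6, 7, 5) = 7
Root (Min): min(5, 4, 7) = 4
Min picks the child with the lowest value: E (value 4).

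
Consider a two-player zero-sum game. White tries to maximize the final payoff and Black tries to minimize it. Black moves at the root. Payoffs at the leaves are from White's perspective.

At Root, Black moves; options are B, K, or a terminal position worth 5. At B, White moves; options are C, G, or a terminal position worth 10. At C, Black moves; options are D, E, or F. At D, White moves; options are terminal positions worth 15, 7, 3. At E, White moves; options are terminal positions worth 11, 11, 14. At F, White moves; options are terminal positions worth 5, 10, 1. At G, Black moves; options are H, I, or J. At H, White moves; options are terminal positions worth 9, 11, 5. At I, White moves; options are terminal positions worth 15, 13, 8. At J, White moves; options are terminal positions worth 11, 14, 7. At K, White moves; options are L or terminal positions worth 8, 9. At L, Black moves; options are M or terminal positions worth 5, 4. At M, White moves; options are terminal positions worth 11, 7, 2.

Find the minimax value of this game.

5

D (White): max(15, 7, 3) = 15
E (White): max(11, 11, 14) = 14
F (White): max(5, 10, 1) = 10
C (Black): min(15, 14, 10) = 10
H (White): max(9, 11, 5) = 11
I (White): max(15, 13, 8) = 15
J (White): max(11, 14, 7) = 14
G (Black): min(11, 15, 14) = 11
B (White): max(10, 11, 10) = 11
M (White): max(11, 7, 2) = 11
L (Black): min(11, 5, 4) = 4
K (White): max(4, 8, 9) = 9
Root (Black): min(11, 9, 5) = 5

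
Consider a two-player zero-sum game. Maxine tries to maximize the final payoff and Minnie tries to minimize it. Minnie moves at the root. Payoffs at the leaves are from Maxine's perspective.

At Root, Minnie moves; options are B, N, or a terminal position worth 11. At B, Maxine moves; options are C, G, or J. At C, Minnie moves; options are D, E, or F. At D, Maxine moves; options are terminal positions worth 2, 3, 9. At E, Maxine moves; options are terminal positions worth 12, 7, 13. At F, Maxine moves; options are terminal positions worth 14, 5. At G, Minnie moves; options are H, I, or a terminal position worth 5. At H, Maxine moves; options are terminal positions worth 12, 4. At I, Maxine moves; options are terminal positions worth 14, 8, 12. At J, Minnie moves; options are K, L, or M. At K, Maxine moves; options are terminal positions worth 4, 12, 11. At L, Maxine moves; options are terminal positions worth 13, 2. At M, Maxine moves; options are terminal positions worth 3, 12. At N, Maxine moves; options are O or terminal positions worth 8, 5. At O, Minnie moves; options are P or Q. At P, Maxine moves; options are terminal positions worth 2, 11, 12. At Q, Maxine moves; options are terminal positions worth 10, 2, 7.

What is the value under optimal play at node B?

12

D: max(2, 3, 9) = 9
E: max(12, 7, 13) = 13
F: max(14, 5) = 14
C: min(9, 13, 14) = 9
H: max(12, 4) = 12
I: max(14, 8, 12) = 14
G: min(12, 14, 5) = 5
K: max(4, 12, 11) = 12
L: max(13, 2) = 13
M: max(3, 12) = 12
J: min(12, 13, 12) = 12
B: max(9, 5, 12) = 12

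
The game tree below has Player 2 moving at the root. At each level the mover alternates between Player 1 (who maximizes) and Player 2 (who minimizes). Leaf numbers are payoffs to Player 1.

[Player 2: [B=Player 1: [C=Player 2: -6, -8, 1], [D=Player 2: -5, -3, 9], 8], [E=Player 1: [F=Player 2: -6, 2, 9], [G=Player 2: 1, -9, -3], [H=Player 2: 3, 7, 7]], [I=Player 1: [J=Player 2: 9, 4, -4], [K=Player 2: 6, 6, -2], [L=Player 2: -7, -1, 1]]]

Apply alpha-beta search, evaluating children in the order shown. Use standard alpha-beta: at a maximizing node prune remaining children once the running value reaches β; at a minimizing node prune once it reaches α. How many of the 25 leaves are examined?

22

C [α=-∞,β=+∞]: v=-8
D [α=-8,β=+∞]: v=-5
B [α=-∞,β=+∞]: v=8
F [α=-∞,β=8]: v=-6
G [α=-6,β=8]: v=-9 after child 2 ≤ α → α-cutoff, skip 1
H [α=-6,β=8]: v=3
E [α=-∞,β=8]: v=3
J [α=-∞,β=3]: v=-4
K [α=-4,β=3]: v=-2
L [α=-2,β=3]: v=-7 after child 1 ≤ α → α-cutoff, skip 2
I [α=-∞,β=3]: v=-2
Root [α=-∞,β=+∞]: v=-2
Leaves evaluated: 22 of 25.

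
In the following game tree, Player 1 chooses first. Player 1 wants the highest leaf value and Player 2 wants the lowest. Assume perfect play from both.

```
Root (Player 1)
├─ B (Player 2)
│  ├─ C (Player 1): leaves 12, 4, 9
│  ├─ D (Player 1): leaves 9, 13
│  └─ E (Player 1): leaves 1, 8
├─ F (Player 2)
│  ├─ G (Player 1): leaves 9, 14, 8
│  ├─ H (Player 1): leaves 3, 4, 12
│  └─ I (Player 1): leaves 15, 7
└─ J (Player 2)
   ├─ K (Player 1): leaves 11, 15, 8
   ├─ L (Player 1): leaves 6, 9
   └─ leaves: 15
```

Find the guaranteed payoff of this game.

12

C (Player 1): max(12, 4, 9) = 12
D (Player 1): max(9, 13) = 13
E (Player 1): max(1, 8) = 8
B (Player 2): min(12, 13, 8) = 8
G (Player 1): max(9, 14, 8) = 14
H (Player 1): max(3, 4, 12) = 12
I (Player 1): max(15, 7) = 15
F (Player 2): min(14, 12, 15) = 12
K (Player 1): max(11, 15, 8) = 15
L (Player 1): max(6, 9) = 9
J (Player 2): min(15, 9, 15) = 9
Root (Player 1): max(8, 12, 9) = 12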